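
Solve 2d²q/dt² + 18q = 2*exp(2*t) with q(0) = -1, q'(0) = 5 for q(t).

q = -14*cos(3*t)/13 + exp(2*t)/13 + 21*sin(3*t)/13

Divide through by 2: q'' + 9q = exp(2*t).
Characteristic equation r² + 9 = 0 has discriminant (0)² - 4·(9) = -36 < 0, so r = ± 3i.
Hence q_h = C1*cos(3*t) + C2*sin(3*t).
Try q_p = A*exp(2*t). Substituting into the equation and dividing by exp(2*t) gives A = 1/13, so q_p = exp(2*t)/13.
General solution: q = exp(2*t)/13 + C1*cos(3*t) + C2*sin(3*t).
Apply the initial conditions: q(0) = 1/13 + C1 = -1 and q'(0) = 2/13 + 3*C2 = 5. Solving gives C1 = -14/13, C2 = 21/13.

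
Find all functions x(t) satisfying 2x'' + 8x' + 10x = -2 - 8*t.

x = 11/25 - 4*t/5 + C1*cos(t)*exp(-2*t) + C2*exp(-2*t)*sin(t)

Divide through by 2: x'' + 4x' + 5x = -1 - 4*t.
Characteristic equation r² + 4r + 5 = 0 has discriminant (4)² - 4·(5) = -4 < 0, so r = -2 ± i.
Hence x_h = C1*cos(t)*exp(-2*t) + C2*exp(-2*t)*sin(t).
For the particular solution try x_p = A0 + A1*t. Substituting and matching coefficients of each power of t gives A0 = 11/25, A1 = -4/5, so x_p = 11/25 - 4*t/5.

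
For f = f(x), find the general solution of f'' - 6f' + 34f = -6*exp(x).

f = -6*exp(x)/29 + C1*cos(5*x)*exp(3*x) + C2*exp(3*x)*sin(5*x)

Characteristic equation r² - 6r + 34 = 0 has discriminant (-6)² - 4·(34) = -100 < 0, so r = 3 ± 5i.
Hence f_h = C1*cos(5*x)*exp(3*x) + C2*exp(3*x)*sin(5*x).
Try f_p = A*exp(x). Substituting into the equation and dividing by exp(x) gives A = -6/29, so f_p = -6*exp(x)/29.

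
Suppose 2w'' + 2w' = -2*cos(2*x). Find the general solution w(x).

w = C2 - sin(2*x)/10 + cos(2*x)/5 + C1*exp(-x)

Divide through by 2: w'' + w' = -cos(2*x).
Characteristic equation r² + r = 0 factors as (r + 1)r = 0, so r = -1, 0.
Hence w_h = C1*exp(-x) + C2.
Try w_p = A*cos(2*x) + B*sin(2*x). Substituting and equating the coefficients of cos(2x) and sin(2x) gives A = 1/5, B = -1/10, so w_p = -sin(2*x)/10 + cos(2*x)/5.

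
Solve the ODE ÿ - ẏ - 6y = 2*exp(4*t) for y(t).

Characteristic equation r² - r - 6 = 0 factors as (r - 3)(r + 2) = 0, so r = 3, -2.
Hence y_h = C1*exp(3*t) + C2*exp(-2*t).
Try y_p = A*exp(4*t). Substituting into the equation and dividing by exp(4*t) gives A = 1/3, so y_p = exp(4*t)/3.

y = exp(4*t)/3 + C1*exp(3*t) + C2*exp(-2*t)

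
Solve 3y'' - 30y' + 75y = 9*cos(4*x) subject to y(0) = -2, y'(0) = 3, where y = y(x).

y = -3389*exp(5*x)/1681 - 120*sin(4*x)/1681 + 27*cos(4*x)/1681 + 548*x*exp(5*x)/41

Divide through by 3: y'' - 10y' + 25y = 3*cos(4*x).
Characteristic equation r² - 10r + 25 = 0 has discriminant (-10)² - 4·(25) = 0, so r = 5 is a repeated root.
Hence y_h = (C1 + C2*x)*exp(5*x).
Try y_p = A*cos(4*x) + B*sin(4*x). Substituting and equating the coefficients of cos(4x) and sin(4x) gives A = 27/1681, B = -120/1681, so y_p = -120*sin(4*x)/1681 + 27*cos(4*x)/1681.
General solution: y = -120*sin(4*x)/1681 + 27*cos(4*x)/1681 + C1*exp(5*x) + C2*x*exp(5*x).
Apply the initial conditions: y(0) = 27/1681 + C1 = -2 and y'(0) = -480/1681 + C2 + 5*C1 = 3. Solving gives C1 = -3389/1681, C2 = 548/41.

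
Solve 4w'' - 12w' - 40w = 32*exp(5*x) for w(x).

w = C1*exp(5*x) + C2*exp(-2*x) + 8*x*exp(5*x)/7

Divide through by 4: w'' - 3w' - 10w = 8*exp(5*x).
Characteristic equation r² - 3r - 10 = 0 factors as (r - 5)(r + 2) = 0, so r = 5, -2.
Hence w_h = C1*exp(5*x) + C2*exp(-2*x).
Since exp(5*x) solves the homogeneous equation (r = 5 is a root of multiplicity 1), multiply the trial by x. Try w_p = A*x*exp(5*x). Substituting into the equation and dividing by exp(5*x) gives A = 8/7, so w_p = 8*x*exp(5*x)/7.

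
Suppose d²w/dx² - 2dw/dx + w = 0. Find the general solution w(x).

Characteristic equation r² - 2r + 1 = 0 has discriminant (-2)² - 4·(1) = 0, so r = 1 is a repeated root.
Hence w_h = (C1 + C2*x)*exp(x).

w = C1*exp(x) + C2*x*exp(x)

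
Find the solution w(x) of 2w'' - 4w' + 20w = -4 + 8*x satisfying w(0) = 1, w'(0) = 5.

Divide through by 2: w'' - 2w' + 10w = -2 + 4*x.
Characteristic equation r² - 2r + 10 = 0 has discriminant (-2)² - 4·(10) = -36 < 0, so r = 1 ± 3i.
Hence w_h = C1*cos(3*x)*exp(x) + C2*exp(x)*sin(3*x).
For the particular solution try w_p = A0 + A1*x. Substituting and matching coefficients of each power of x gives A0 = -3/25, A1 = 2/5, so w_p = -3/25 + 2*x/5.
General solution: w = -3/25 + 2*x/5 + C1*cos(3*x)*exp(x) + C2*exp(x)*sin(3*x).
Apply the initial conditions: w(0) = -3/25 + C1 = 1 and w'(0) = 2/5 + C1 + 3*C2 = 5. Solving gives C1 = 28/25, C2 = 29/25.

w = -3/25 + 2*x/5 + 28*cos(3*x)*exp(x)/25 + 29*exp(x)*sin(3*x)/25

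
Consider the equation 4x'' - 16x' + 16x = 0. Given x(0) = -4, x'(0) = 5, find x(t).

x = -4*exp(2*t) + 13*t*exp(2*t)

Divide through by 4: x'' - 4x' + 4x = 0.
Characteristic equation r² - 4r + 4 = 0 has discriminant (-4)² - 4·(4) = 0, so r = 2 is a repeated root.
Hence x_h = (C1 + C2*t)*exp(2*t).
Apply the initial conditions: x(0) = C1 = -4 and x'(0) = C2 + 2*C1 = 5. Solving gives C1 = -4, C2 = 13.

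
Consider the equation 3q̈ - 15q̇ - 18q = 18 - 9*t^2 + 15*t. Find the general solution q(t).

q = 5/9 + t**2/2 - 5*t/3 + C1*exp(-t) + C2*exp(6*t)

Divide through by 3: q'' - 5q' - 6q = 6 - 3*t^2 + 5*t.
Characteristic equation r² - 5r - 6 = 0 factors as (r + 1)(r - 6) = 0, so r = -1, 6.
Hence q_h = C1*exp(-t) + C2*exp(6*t).
For the particular solution try q_p = A0 + A1*t + A2*t^2. Substituting and matching coefficients of each power of t gives A0 = 5/9, A1 = -5/3, A2 = 1/2, so q_p = 5/9 + t^2/2 - 5*t/3.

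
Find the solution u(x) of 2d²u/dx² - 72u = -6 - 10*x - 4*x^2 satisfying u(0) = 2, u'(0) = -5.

Divide through by 2: u'' - 36u = -3 - 5*x - 2*x^2.
Characteristic equation r² - 36 = 0 factors as (r + 6)(r - 6) = 0, so r = -6, 6.
Hence u_h = C1*exp(-6*x) + C2*exp(6*x).
For the particular solution try u_p = A0 + A1*x + A2*x^2. Substituting and matching coefficients of each power of x gives A0 = 7/81, A1 = 5/36, A2 = 1/18, so u_p = 7/81 + x^2/18 + 5*x/36.
General solution: u = 7/81 + x^2/18 + 5*x/36 + C1*exp(-6*x) + C2*exp(6*x).
Apply the initial conditions: u(0) = 7/81 + C1 + C2 = 2 and u'(0) = 5/36 - 6*C1 + 6*C2 = -5. Solving gives C1 = 1795/1296, C2 = 685/1296.

u = 7/81 + x**2/18 + 5*x/36 + 685*exp(6*x)/1296 + 1795*exp(-6*x)/1296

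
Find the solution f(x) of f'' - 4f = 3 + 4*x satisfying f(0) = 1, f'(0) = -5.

Characteristic equation r² - 4 = 0 factors as (r - 2)(r + 2) = 0, so r = 2, -2.
Hence f_h = C1*exp(2*x) + C2*exp(-2*x).
For the particular solution try f_p = A0 + A1*x. Substituting and matching coefficients of each power of x gives A0 = -3/4, A1 = -1, so f_p = -3/4 - x.
General solution: f = -3/4 - x + C1*exp(2*x) + C2*exp(-2*x).
Apply the initial conditions: f(0) = -3/4 + C1 + C2 = 1 and f'(0) = -1 - 2*C2 + 2*C1 = -5. Solving gives C1 = -1/8, C2 = 15/8.

f = -3/4 - x - exp(2*x)/8 + 15*exp(-2*x)/8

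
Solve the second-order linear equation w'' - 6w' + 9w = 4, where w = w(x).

Characteristic equation r² - 6r + 9 = 0 has discriminant (-6)² - 4·(9) = 0, so r = 3 is a repeated root.
Hence w_h = (C1 + C2*x)*exp(3*x).
For the particular solution try w_p = A0. Substituting and matching coefficients of each power of x gives A0 = 4/9, so w_p = 4/9.

w = 4/9 + C1*exp(3*x) + C2*x*exp(3*x)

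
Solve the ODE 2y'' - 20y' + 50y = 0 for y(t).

Divide through by 2: y'' - 10y' + 25y = 0.
Characteristic equation r² - 10r + 25 = 0 has discriminant (-10)² - 4·(25) = 0, so r = 5 is a repeated root.
Hence y_h = (C1 + C2*t)*exp(5*t).

y = C1*exp(5*t) + C2*t*exp(5*t)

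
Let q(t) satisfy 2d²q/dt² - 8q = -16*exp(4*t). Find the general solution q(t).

Divide through by 2: q'' - 4q = -8*exp(4*t).
Characteristic equation r² - 4 = 0 factors as (r - 2)(r + 2) = 0, so r = 2, -2.
Hence q_h = C1*exp(2*t) + C2*exp(-2*t).
Try q_p = A*exp(4*t). Substituting into the equation and dividing by exp(4*t) gives A = -2/3, so q_p = -2*exp(4*t)/3.

q = -2*exp(4*t)/3 + C1*exp(2*t) + C2*exp(-2*t)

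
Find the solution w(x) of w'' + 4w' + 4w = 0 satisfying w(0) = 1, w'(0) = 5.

w = 7*x*exp(-2*x) + exp(-2*x)

Characteristic equation r² + 4r + 4 = 0 has discriminant (4)² - 4·(4) = 0, so r = -2 is a repeated root.
Hence w_h = (C1 + C2*x)*exp(-2*x).
Apply the initial conditions: w(0) = C1 = 1 and w'(0) = C2 - 2*C1 = 5. Solving gives C1 = 1, C2 = 7.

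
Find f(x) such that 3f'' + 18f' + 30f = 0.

f = C1*cos(x)*exp(-3*x) + C2*exp(-3*x)*sin(x)

Divide through by 3: f'' + 6f' + 10f = 0.
Characteristic equation r² + 6r + 10 = 0 has discriminant (6)² - 4·(10) = -4 < 0, so r = -3 ± i.
Hence f_h = C1*cos(x)*exp(-3*x) + C2*exp(-3*x)*sin(x).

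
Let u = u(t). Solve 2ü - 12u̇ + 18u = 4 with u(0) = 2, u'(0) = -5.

u = 2/9 + 16*exp(3*t)/9 - 31*t*exp(3*t)/3

Divide through by 2: u'' - 6u' + 9u = 2.
Characteristic equation r² - 6r + 9 = 0 has discriminant (-6)² - 4·(9) = 0, so r = 3 is a repeated root.
Hence u_h = (C1 + C2*t)*exp(3*t).
For the particular solution try u_p = A0. Substituting and matching coefficients of each power of t gives A0 = 2/9, so u_p = 2/9.
General solution: u = 2/9 + C1*exp(3*t) + C2*t*exp(3*t).
Apply the initial conditions: u(0) = 2/9 + C1 = 2 and u'(0) = C2 + 3*C1 = -5. Solving gives C1 = 16/9, C2 = -31/3.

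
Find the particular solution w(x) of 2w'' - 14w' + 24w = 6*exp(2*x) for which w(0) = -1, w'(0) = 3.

w = -10*exp(3*x) + 3*exp(2*x)/2 + 15*exp(4*x)/2

Divide through by 2: w'' - 7w' + 12w = 3*exp(2*x).
Characteristic equation r² - 7r + 12 = 0 factors as (r - 3)(r - 4) = 0, so r = 3, 4.
Hence w_h = C1*exp(3*x) + C2*exp(4*x).
Try w_p = A*exp(2*x). Substituting into the equation and dividing by exp(2*x) gives A = 3/2, so w_p = 3*exp(2*x)/2.
General solution: w = 3*exp(2*x)/2 + C1*exp(3*x) + C2*exp(4*x).
Apply the initial conditions: w(0) = 3/2 + C1 + C2 = -1 and w'(0) = 3 + 3*C1 + 4*C2 = 3. Solving gives C1 = -10, C2 = 15/2.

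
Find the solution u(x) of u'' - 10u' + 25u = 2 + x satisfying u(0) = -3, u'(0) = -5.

Characteristic equation r² - 10r + 25 = 0 has discriminant (-10)² - 4·(25) = 0, so r = 5 is a repeated root.
Hence u_h = (C1 + C2*x)*exp(5*x).
For the particular solution try u_p = A0 + A1*x. Substituting and matching coefficients of each power of x gives A0 = 12/125, A1 = 1/25, so u_p = 12/125 + x/25.
General solution: u = 12/125 + x/25 + C1*exp(5*x) + C2*x*exp(5*x).
Apply the initial conditions: u(0) = 12/125 + C1 = -3 and u'(0) = 1/25 + C2 + 5*C1 = -5. Solving gives C1 = -387/125, C2 = 261/25.

u = 12/125 - 387*exp(5*x)/125 + x/25 + 261*x*exp(5*x)/25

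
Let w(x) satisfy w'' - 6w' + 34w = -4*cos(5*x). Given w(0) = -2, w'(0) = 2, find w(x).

w = -4*cos(5*x)/109 + 40*sin(5*x)/327 - 214*cos(5*x)*exp(3*x)/109 + 476*exp(3*x)*sin(5*x)/327

Characteristic equation r² - 6r + 34 = 0 has discriminant (-6)² - 4·(34) = -100 < 0, so r = 3 ± 5i.
Hence w_h = C1*cos(5*x)*exp(3*x) + C2*exp(3*x)*sin(5*x).
Try w_p = A*cos(5*x) + B*sin(5*x). Substituting and equating the coefficients of cos(5x) and sin(5x) gives A = -4/109, B = 40/327, so w_p = -4*cos(5*x)/109 + 40*sin(5*x)/327.
General solution: w = -4*cos(5*x)/109 + 40*sin(5*x)/327 + C1*cos(5*x)*exp(3*x) + C2*exp(3*x)*sin(5*x).
Apply the initial conditions: w(0) = -4/109 + C1 = -2 and w'(0) = 200/327 + 3*C1 + 5*C2 = 2. Solving gives C1 = -214/109, C2 = 476/327.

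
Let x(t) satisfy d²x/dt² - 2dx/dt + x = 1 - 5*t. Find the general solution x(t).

x = -9 - 5*t + C1*exp(t) + C2*t*exp(t)

Characteristic equation r² - 2r + 1 = 0 has discriminant (-2)² - 4·(1) = 0, so r = 1 is a repeated root.
Hence x_h = (C1 + C2*t)*exp(t).
For the particular solution try x_p = A0 + A1*t. Substituting and matching coefficients of each power of t gives A0 = -9, A1 = -5, so x_p = -9 - 5*t.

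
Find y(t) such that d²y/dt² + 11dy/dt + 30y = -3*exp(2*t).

Characteristic equation r² + 11r + 30 = 0 factors as (r + 6)(r + 5) = 0, so r = -6, -5.
Hence y_h = C1*exp(-6*t) + C2*exp(-5*t).
Try y_p = A*exp(2*t). Substituting into the equation and dividing by exp(2*t) gives A = -3/56, so y_p = -3*exp(2*t)/56.

y = -3*exp(2*t)/56 + C1*exp(-6*t) + C2*exp(-5*t)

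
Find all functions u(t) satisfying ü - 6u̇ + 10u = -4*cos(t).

u = -4*cos(t)/13 + 8*sin(t)/39 + C1*cos(t)*exp(3*t) + C2*exp(3*t)*sin(t)

Characteristic equation r² - 6r + 10 = 0 has discriminant (-6)² - 4·(10) = -4 < 0, so r = 3 ± i.
Hence u_h = C1*cos(t)*exp(3*t) + C2*exp(3*t)*sin(t).
Try u_p = A*cos(t) + B*sin(t). Substituting and equating the coefficients of cos(t) and sin(t) gives A = -4/13, B = 8/39, so u_p = -4*cos(t)/13 + 8*sin(t)/39.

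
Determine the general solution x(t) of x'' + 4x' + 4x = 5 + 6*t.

x = -1/4 + 3*t/2 + C1*exp(-2*t) + C2*t*exp(-2*t)

Characteristic equation r² + 4r + 4 = 0 has discriminant (4)² - 4·(4) = 0, so r = -2 is a repeated root.
Hence x_h = (C1 + C2*t)*exp(-2*t).
For the particular solution try x_p = A0 + A1*t. Substituting and matching coefficients of each power of t gives A0 = -1/4, A1 = 3/2, so x_p = -1/4 + 3*t/2.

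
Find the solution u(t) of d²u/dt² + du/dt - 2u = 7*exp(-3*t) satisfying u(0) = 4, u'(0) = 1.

u = -4*exp(-2*t)/3 + 7*exp(-3*t)/4 + 43*exp(t)/12

Characteristic equation r² + r - 2 = 0 factors as (r - 1)(r + 2) = 0, so r = 1, -2.
Hence u_h = C1*exp(t) + C2*exp(-2*t).
Try u_p = A*exp(-3*t). Substituting into the equation and dividing by exp(-3*t) gives A = 7/4, so u_p = 7*exp(-3*t)/4.
General solution: u = 7*exp(-3*t)/4 + C1*exp(t) + C2*exp(-2*t).
Apply the initial conditions: u(0) = 7/4 + C1 + C2 = 4 and u'(0) = -21/4 + C1 - 2*C2 = 1. Solving gives C1 = 43/12, C2 = -4/3.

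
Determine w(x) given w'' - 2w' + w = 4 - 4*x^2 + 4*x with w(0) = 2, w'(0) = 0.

Characteristic equation r² - 2r + 1 = 0 has discriminant (-2)² - 4·(1) = 0, so r = 1 is a repeated root.
Hence w_h = (C1 + C2*x)*exp(x).
For the particular solution try w_p = A0 + A1*x + A2*x^2. Substituting and matching coefficients of each power of x gives A0 = -12, A1 = -12, A2 = -4, so w_p = -12 - 12*x - 4*x^2.
General solution: w = -12 - 12*x - 4*x^2 + C1*exp(x) + C2*x*exp(x).
Apply the initial conditions: w(0) = -12 + C1 = 2 and w'(0) = -12 + C1 + C2 = 0. Solving gives C1 = 14, C2 = -2.

w = -12 - 12*x - 4*x**2 + 14*exp(x) - 2*x*exp(x)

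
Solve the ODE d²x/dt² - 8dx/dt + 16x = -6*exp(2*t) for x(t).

x = -3*exp(2*t)/2 + C1*exp(4*t) + C2*t*exp(4*t)

Characteristic equation r² - 8r + 16 = 0 has discriminant (-8)² - 4·(16) = 0, so r = 4 is a repeated root.
Hence x_h = (C1 + C2*t)*exp(4*t).
Try x_p = A*exp(2*t). Substituting into the equation and dividing by exp(2*t) gives A = -3/2, so x_p = -3*exp(2*t)/2.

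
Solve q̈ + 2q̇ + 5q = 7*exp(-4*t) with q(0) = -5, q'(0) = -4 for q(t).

q = 7*exp(-4*t)/13 - 72*cos(2*t)*exp(-t)/13 - 48*exp(-t)*sin(2*t)/13

Characteristic equation r² + 2r + 5 = 0 has discriminant (2)² - 4·(5) = -16 < 0, so r = -1 ± 2i.
Hence q_h = C1*cos(2*t)*exp(-t) + C2*exp(-t)*sin(2*t).
Try q_p = A*exp(-4*t). Substituting into the equation and dividing by exp(-4*t) gives A = 7/13, so q_p = 7*exp(-4*t)/13.
General solution: q = 7*exp(-4*t)/13 + C1*cos(2*t)*exp(-t) + C2*exp(-t)*sin(2*t).
Apply the initial conditions: q(0) = 7/13 + C1 = -5 and q'(0) = -28/13 - C1 + 2*C2 = -4. Solving gives C1 = -72/13, C2 = -48/13.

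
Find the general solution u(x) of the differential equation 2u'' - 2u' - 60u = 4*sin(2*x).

u = -17*sin(2*x)/290 + cos(2*x)/290 + C1*exp(6*x) + C2*exp(-5*x)

Divide through by 2: u'' - u' - 30u = 2*sin(2*x).
Characteristic equation r² - r - 30 = 0 factors as (r - 6)(r + 5) = 0, so r = 6, -5.
Hence u_h = C1*exp(6*x) + C2*exp(-5*x).
Try u_p = A*cos(2*x) + B*sin(2*x). Substituting and equating the coefficients of cos(2x) and sin(2x) gives A = 1/290, B = -17/290, so u_p = -17*sin(2*x)/290 + cos(2*x)/290.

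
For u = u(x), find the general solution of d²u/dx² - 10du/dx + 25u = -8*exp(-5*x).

Characteristic equation r² - 10r + 25 = 0 has discriminant (-10)² - 4·(25) = 0, so r = 5 is a repeated root.
Hence u_h = (C1 + C2*x)*exp(5*x).
Try u_p = A*exp(-5*x). Substituting into the equation and dividing by exp(-5*x) gives A = -2/25, so u_p = -2*exp(-5*x)/25.

u = -2*exp(-5*x)/25 + C1*exp(5*x) + C2*x*exp(5*x)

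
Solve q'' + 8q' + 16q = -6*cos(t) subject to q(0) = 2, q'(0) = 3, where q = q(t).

q = -90*cos(t)/289 - 48*sin(t)/289 + 668*exp(-4*t)/289 + 211*t*exp(-4*t)/17

Characteristic equation r² + 8r + 16 = 0 has discriminant (8)² - 4·(16) = 0, so r = -4 is a repeated root.
Hence q_h = (C1 + C2*t)*exp(-4*t).
Try q_p = A*cos(t) + B*sin(t). Substituting and equating the coefficients of cos(t) and sin(t) gives A = -90/289, B = -48/289, so q_p = -90*cos(t)/289 - 48*sin(t)/289.
General solution: q = -90*cos(t)/289 - 48*sin(t)/289 + C1*exp(-4*t) + C2*t*exp(-4*t).
Apply the initial conditions: q(0) = -90/289 + C1 = 2 and q'(0) = -48/289 + C2 - 4*C1 = 3. Solving gives C1 = 668/289, C2 = 211/17.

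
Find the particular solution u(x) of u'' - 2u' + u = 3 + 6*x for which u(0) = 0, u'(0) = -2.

u = 15 - 15*exp(x) + 6*x + 7*x*exp(x)

Characteristic equation r² - 2r + 1 = 0 has discriminant (-2)² - 4·(1) = 0, so r = 1 is a repeated root.
Hence u_h = (C1 + C2*x)*exp(x).
For the particular solution try u_p = A0 + A1*x. Substituting and matching coefficients of each power of x gives A0 = 15, A1 = 6, so u_p = 15 + 6*x.
General solution: u = 15 + 6*x + C1*exp(x) + C2*x*exp(x).
Apply the initial conditions: u(0) = 15 + C1 = 0 and u'(0) = 6 + C1 + C2 = -2. Solving gives C1 = -15, C2 = 7.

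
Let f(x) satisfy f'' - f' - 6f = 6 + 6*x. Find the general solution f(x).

Characteristic equation r² - r - 6 = 0 factors as (r + 2)(r - 3) = 0, so r = -2, 3.
Hence f_h = C1*exp(-2*x) + C2*exp(3*x).
For the particular solution try f_p = A0 + A1*x. Substituting and matching coefficients of each power of x gives A0 = -5/6, A1 = -1, so f_p = -5/6 - x.

f = -5/6 - x + C1*exp(-2*x) + C2*exp(3*x)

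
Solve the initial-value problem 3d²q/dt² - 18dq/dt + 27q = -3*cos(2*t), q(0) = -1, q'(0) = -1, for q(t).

q = -164*exp(3*t)/169 - 5*cos(2*t)/169 + 12*sin(2*t)/169 + 23*t*exp(3*t)/13

Divide through by 3: q'' - 6q' + 9q = -cos(2*t).
Characteristic equation r² - 6r + 9 = 0 has discriminant (-6)² - 4·(9) = 0, so r = 3 is a repeated root.
Hence q_h = (C1 + C2*t)*exp(3*t).
Try q_p = A*cos(2*t) + B*sin(2*t). Substituting and equating the coefficients of cos(2t) and sin(2t) gives A = -5/169, B = 12/169, so q_p = -5*cos(2*t)/169 + 12*sin(2*t)/169.
General solution: q = -5*cos(2*t)/169 + 12*sin(2*t)/169 + C1*exp(3*t) + C2*t*exp(3*t).
Apply the initial conditions: q(0) = -5/169 + C1 = -1 and q'(0) = 24/169 + C2 + 3*C1 = -1. Solving gives C1 = -164/169, C2 = 23/13.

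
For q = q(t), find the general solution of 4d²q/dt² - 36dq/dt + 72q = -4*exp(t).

Divide through by 4: q'' - 9q' + 18q = -exp(t).
Characteristic equation r² - 9r + 18 = 0 factors as (r - 6)(r - 3) = 0, so r = 6, 3.
Hence q_h = C1*exp(6*t) + C2*exp(3*t).
Try q_p = A*exp(t). Substituting into the equation and dividing by exp(t) gives A = -1/10, so q_p = -exp(t)/10.

q = -exp(t)/10 + C1*exp(6*t) + C2*exp(3*t)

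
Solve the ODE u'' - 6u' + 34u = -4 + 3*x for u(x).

u = -59/578 + 3*x/34 + C1*cos(5*x)*exp(3*x) + C2*exp(3*x)*sin(5*x)

Characteristic equation r² - 6r + 34 = 0 has discriminant (-6)² - 4·(34) = -100 < 0, so r = 3 ± 5i.
Hence u_h = C1*cos(5*x)*exp(3*x) + C2*exp(3*x)*sin(5*x).
For the particular solution try u_p = A0 + A1*x. Substituting and matching coefficients of each power of x gives A0 = -59/578, A1 = 3/34, so u_p = -59/578 + 3*x/34.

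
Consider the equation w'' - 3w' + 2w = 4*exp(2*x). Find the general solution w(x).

w = C1*exp(x) + C2*exp(2*x) + 4*x*exp(2*x)

Characteristic equation r² - 3r + 2 = 0 factors as (r - 1)(r - 2) = 0, so r = 1, 2.
Hence w_h = C1*exp(x) + C2*exp(2*x).
Since exp(2*x) solves the homogeneous equation (r = 2 is a root of multiplicity 1), multiply the trial by x. Try w_p = A*x*exp(2*x). Substituting into the equation and dividing by exp(2*x) gives A = 4, so w_p = 4*x*exp(2*x).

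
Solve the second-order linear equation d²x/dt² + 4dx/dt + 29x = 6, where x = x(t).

x = 6/29 + C1*cos(5*t)*exp(-2*t) + C2*exp(-2*t)*sin(5*t)

Characteristic equation r² + 4r + 29 = 0 has discriminant (4)² - 4·(29) = -100 < 0, so r = -2 ± 5i.
Hence x_h = C1*cos(5*t)*exp(-2*t) + C2*exp(-2*t)*sin(5*t).
For the particular solution try x_p = A0. Substituting and matching coefficients of each power of t gives A0 = 6/29, so x_p = 6/29.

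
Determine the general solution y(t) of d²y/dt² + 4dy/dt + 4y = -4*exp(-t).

Characteristic equation r² + 4r + 4 = 0 has discriminant (4)² - 4·(4) = 0, so r = -2 is a repeated root.
Hence y_h = (C1 + C2*t)*exp(-2*t).
Try y_p = A*exp(-t). Substituting into the equation and dividing by exp(-t) gives A = -4, so y_p = -4*exp(-t).

y = -4*exp(-t) + C1*exp(-2*t) + C2*t*exp(-2*t)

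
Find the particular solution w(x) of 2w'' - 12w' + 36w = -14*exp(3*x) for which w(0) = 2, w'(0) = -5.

Divide through by 2: w'' - 6w' + 18w = -7*exp(3*x).
Characteristic equation r² - 6r + 18 = 0 has discriminant (-6)² - 4·(18) = -36 < 0, so r = 3 ± 3i.
Hence w_h = C1*cos(3*x)*exp(3*x) + C2*exp(3*x)*sin(3*x).
Try w_p = A*exp(3*x). Substituting into the equation and dividing by exp(3*x) gives A = -7/9, so w_p = -7*exp(3*x)/9.
General solution: w = -7*exp(3*x)/9 + C1*cos(3*x)*exp(3*x) + C2*exp(3*x)*sin(3*x).
Apply the initial conditions: w(0) = -7/9 + C1 = 2 and w'(0) = -7/3 + 3*C1 + 3*C2 = -5. Solving gives C1 = 25/9, C2 = -11/3.

w = -7*exp(3*x)/9 - 11*exp(3*x)*sin(3*x)/3 + 25*cos(3*x)*exp(3*x)/9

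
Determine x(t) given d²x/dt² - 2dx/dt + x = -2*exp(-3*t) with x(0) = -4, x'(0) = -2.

Characteristic equation r² - 2r + 1 = 0 has discriminant (-2)² - 4·(1) = 0, so r = 1 is a repeated root.
Hence x_h = (C1 + C2*t)*exp(t).
Try x_p = A*exp(-3*t). Substituting into the equation and dividing by exp(-3*t) gives A = -1/8, so x_p = -exp(-3*t)/8.
General solution: x = -exp(-3*t)/8 + C1*exp(t) + C2*t*exp(t).
Apply the initial conditions: x(0) = -1/8 + C1 = -4 and x'(0) = 3/8 + C1 + C2 = -2. Solving gives C1 = -31/8, C2 = 3/2.

x = -31*exp(t)/8 - exp(-3*t)/8 + 3*t*exp(t)/2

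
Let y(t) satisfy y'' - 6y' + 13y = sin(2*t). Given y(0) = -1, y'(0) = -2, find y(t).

Characteristic equation r² - 6r + 13 = 0 has discriminant (-6)² - 4·(13) = -16 < 0, so r = 3 ± 2i.
Hence y_h = C1*cos(2*t)*exp(3*t) + C2*exp(3*t)*sin(2*t).
Try y_p = A*cos(2*t) + B*sin(2*t). Substituting and equating the coefficients of cos(2t) and sin(2t) gives A = 4/75, B = 1/25, so y_p = sin(2*t)/25 + 4*cos(2*t)/75.
General solution: y = sin(2*t)/25 + 4*cos(2*t)/75 + C1*cos(2*t)*exp(3*t) + C2*exp(3*t)*sin(2*t).
Apply the initial conditions: y(0) = 4/75 + C1 = -1 and y'(0) = 2/25 + 2*C2 + 3*C1 = -2. Solving gives C1 = -79/75, C2 = 27/50.

y = sin(2*t)/25 + 4*cos(2*t)/75 - 79*cos(2*t)*exp(3*t)/75 + 27*exp(3*t)*sin(2*t)/50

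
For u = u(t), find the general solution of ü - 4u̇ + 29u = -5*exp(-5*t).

Characteristic equation r² - 4r + 29 = 0 has discriminant (-4)² - 4·(29) = -100 < 0, so r = 2 ± 5i.
Hence u_h = C1*cos(5*t)*exp(2*t) + C2*exp(2*t)*sin(5*t).
Try u_p = A*exp(-5*t). Substituting into the equation and dividing by exp(-5*t) gives A = -5/74, so u_p = -5*exp(-5*t)/74.

u = -5*exp(-5*t)/74 + C1*cos(5*t)*exp(2*t) + C2*exp(2*t)*sin(5*t)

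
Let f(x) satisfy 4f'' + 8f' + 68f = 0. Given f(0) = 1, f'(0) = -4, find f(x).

f = cos(4*x)*exp(-x) - 3*exp(-x)*sin(4*x)/4

Divide through by 4: f'' + 2f' + 17f = 0.
Characteristic equation r² + 2r + 17 = 0 has discriminant (2)² - 4·(17) = -64 < 0, so r = -1 ± 4i.
Hence f_h = C1*cos(4*x)*exp(-x) + C2*exp(-x)*sin(4*x).
Apply the initial conditions: f(0) = C1 = 1 and f'(0) = -C1 + 4*C2 = -4. Solving gives C1 = 1, C2 = -3/4.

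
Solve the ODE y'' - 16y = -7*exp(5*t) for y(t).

Characteristic equation r² - 16 = 0 factors as (r - 4)(r + 4) = 0, so r = 4, -4.
Hence y_h = C1*exp(4*t) + C2*exp(-4*t).
Try y_p = A*exp(5*t). Substituting into the equation and dividing by exp(5*t) gives A = -7/9, so y_p = -7*exp(5*t)/9.

y = -7*exp(5*t)/9 + C1*exp(4*t) + C2*exp(-4*t)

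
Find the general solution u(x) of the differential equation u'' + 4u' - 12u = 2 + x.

Characteristic equation r² + 4r - 12 = 0 factors as (r - 2)(r + 6) = 0, so r = 2, -6.
Hence u_h = C1*exp(2*x) + C2*exp(-6*x).
For the particular solution try u_p = A0 + A1*x. Substituting and matching coefficients of each power of x gives A0 = -7/36, A1 = -1/12, so u_p = -7/36 - x/12.

u = -7/36 - x/12 + C1*exp(2*x) + C2*exp(-6*x)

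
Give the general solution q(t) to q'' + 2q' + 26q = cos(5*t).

Characteristic equation r² + 2r + 26 = 0 has discriminant (2)² - 4·(26) = -100 < 0, so r = -1 ± 5i.
Hence q_h = C1*cos(5*t)*exp(-t) + C2*exp(-t)*sin(5*t).
Try q_p = A*cos(5*t) + B*sin(5*t). Substituting and equating the coefficients of cos(5t) and sin(5t) gives A = 1/101, B = 10/101, so q_p = cos(5*t)/101 + 10*sin(5*t)/101.

q = cos(5*t)/101 + 10*sin(5*t)/101 + C1*cos(5*t)*exp(-t) + C2*exp(-t)*sin(5*t)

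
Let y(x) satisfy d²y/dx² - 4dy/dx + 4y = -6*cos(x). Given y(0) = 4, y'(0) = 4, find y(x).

Characteristic equation r² - 4r + 4 = 0 has discriminant (-4)² - 4·(4) = 0, so r = 2 is a repeated root.
Hence y_h = (C1 + C2*x)*exp(2*x).
Try y_p = A*cos(x) + B*sin(x). Substituting and equating the coefficients of cos(x) and sin(x) gives A = -18/25, B = 24/25, so y_p = -18*cos(x)/25 + 24*sin(x)/25.
General solution: y = -18*cos(x)/25 + 24*sin(x)/25 + C1*exp(2*x) + C2*x*exp(2*x).
Apply the initial conditions: y(0) = -18/25 + C1 = 4 and y'(0) = 24/25 + C2 + 2*C1 = 4. Solving gives C1 = 118/25, C2 = -32/5.

y = -18*cos(x)/25 + 24*sin(x)/25 + 118*exp(2*x)/25 - 32*x*exp(2*x)/5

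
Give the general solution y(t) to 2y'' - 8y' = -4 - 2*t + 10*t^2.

y = C2 - 5*t**3/12 - 3*t**2/16 + 13*t/32 + C1*exp(4*t)

Divide through by 2: y'' - 4y' = -2 - t + 5*t^2.
Characteristic equation r² - 4r = 0 factors as (r - 4)r = 0, so r = 4, 0.
Hence y_h = C1*exp(4*t) + C2.
Since 0 is a characteristic root (multiplicity 1), multiply the polynomial trial by t: try y_p = t*(A0 + A1*t + A2*t^2). Substituting and matching coefficients of each power of t gives A0 = 13/32, A1 = -3/16, A2 = -5/12, so y_p = -5*t^3/12 - 3*t^2/16 + 13*t/32.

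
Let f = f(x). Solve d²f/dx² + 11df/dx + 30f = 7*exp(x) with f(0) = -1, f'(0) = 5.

Characteristic equation r² + 11r + 30 = 0 factors as (r + 6)(r + 5) = 0, so r = -6, -5.
Hence f_h = C1*exp(-6*x) + C2*exp(-5*x).
Try f_p = A*exp(x). Substituting into the equation and dividing by exp(x) gives A = 1/6, so f_p = exp(x)/6.
General solution: f = exp(x)/6 + C1*exp(-6*x) + C2*exp(-5*x).
Apply the initial conditions: f(0) = 1/6 + C1 + C2 = -1 and f'(0) = 1/6 - 6*C1 - 5*C2 = 5. Solving gives C1 = 1, C2 = -13/6.

f = -13*exp(-5*x)/6 + exp(x)/6 + exp(-6*x)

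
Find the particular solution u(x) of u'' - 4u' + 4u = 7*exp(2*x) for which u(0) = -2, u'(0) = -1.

Characteristic equation r² - 4r + 4 = 0 has discriminant (-4)² - 4·(4) = 0, so r = 2 is a repeated root.
Hence u_h = (C1 + C2*x)*exp(2*x).
Since exp(2*x) solves the homogeneous equation (r = 2 is a root of multiplicity 2), multiply the trial by x^2. Try u_p = A*x^2*exp(2*x). Substituting into the equation and dividing by exp(2*x) gives A = 7/2, so u_p = 7*x^2*exp(2*x)/2.
General solution: u = C1*exp(2*x) + 7*x^2*exp(2*x)/2 + C2*x*exp(2*x).
Apply the initial conditions: u(0) = C1 = -2 and u'(0) = C2 + 2*C1 = -1. Solving gives C1 = -2, C2 = 3.

u = -2*exp(2*x) + 3*x*exp(2*x) + 7*x**2*exp(2*x)/2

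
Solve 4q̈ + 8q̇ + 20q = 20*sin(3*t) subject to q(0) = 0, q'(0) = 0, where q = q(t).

q = -15*cos(3*t)/26 - 5*sin(3*t)/13 + 15*cos(2*t)*exp(-t)/26 + 45*exp(-t)*sin(2*t)/52

Divide through by 4: q'' + 2q' + 5q = 5*sin(3*t).
Characteristic equation r² + 2r + 5 = 0 has discriminant (2)² - 4·(5) = -16 < 0, so r = -1 ± 2i.
Hence q_h = C1*cos(2*t)*exp(-t) + C2*exp(-t)*sin(2*t).
Try q_p = A*cos(3*t) + B*sin(3*t). Substituting and equating the coefficients of cos(3t) and sin(3t) gives A = -15/26, B = -5/13, so q_p = -15*cos(3*t)/26 - 5*sin(3*t)/13.
General solution: q = -15*cos(3*t)/26 - 5*sin(3*t)/13 + C1*cos(2*t)*exp(-t) + C2*exp(-t)*sin(2*t).
Apply the initial conditions: q(0) = -15/26 + C1 = 0 and q'(0) = -15/13 - C1 + 2*C2 = 0. Solving gives C1 = 15/26, C2 = 45/52.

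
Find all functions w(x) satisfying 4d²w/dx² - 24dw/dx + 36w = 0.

Divide through by 4: w'' - 6w' + 9w = 0.
Characteristic equation r² - 6r + 9 = 0 has discriminant (-6)² - 4·(9) = 0, so r = 3 is a repeated root.
Hence w_h = (C1 + C2*x)*exp(3*x).

w = C1*exp(3*x) + C2*x*exp(3*x)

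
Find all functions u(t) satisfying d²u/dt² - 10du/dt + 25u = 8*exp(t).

u = exp(t)/2 + C1*exp(5*t) + C2*t*exp(5*t)

Characteristic equation r² - 10r + 25 = 0 has discriminant (-10)² - 4·(25) = 0, so r = 5 is a repeated root.
Hence u_h = (C1 + C2*t)*exp(5*t).
Try u_p = A*exp(t). Substituting into the equation and dividing by exp(t) gives A = 1/2, so u_p = exp(t)/2.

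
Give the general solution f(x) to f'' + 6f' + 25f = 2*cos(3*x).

f = 8*cos(3*x)/145 + 9*sin(3*x)/145 + C1*cos(4*x)*exp(-3*x) + C2*exp(-3*x)*sin(4*x)

Characteristic equation r² + 6r + 25 = 0 has discriminant (6)² - 4·(25) = -64 < 0, so r = -3 ± 4i.
Hence f_h = C1*cos(4*x)*exp(-3*x) + C2*exp(-3*x)*sin(4*x).
Try f_p = A*cos(3*x) + B*sin(3*x). Substituting and equating the coefficients of cos(3x) and sin(3x) gives A = 8/145, B = 9/145, so f_p = 8*cos(3*x)/145 + 9*sin(3*x)/145.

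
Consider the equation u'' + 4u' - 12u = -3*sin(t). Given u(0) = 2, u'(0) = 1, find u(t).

u = 12*cos(t)/185 + 31*exp(2*t)/20 + 39*sin(t)/185 + 57*exp(-6*t)/148

Characteristic equation r² + 4r - 12 = 0 factors as (r - 2)(r + 6) = 0, so r = 2, -6.
Hence u_h = C1*exp(2*t) + C2*exp(-6*t).
Try u_p = A*cos(t) + B*sin(t). Substituting and equating the coefficients of cos(t) and sin(t) gives A = 12/185, B = 39/185, so u_p = 12*cos(t)/185 + 39*sin(t)/185.
General solution: u = 12*cos(t)/185 + 39*sin(t)/185 + C1*exp(2*t) + C2*exp(-6*t).
Apply the initial conditions: u(0) = 12/185 + C1 + C2 = 2 and u'(0) = 39/185 - 6*C2 + 2*C1 = 1. Solving gives C1 = 31/20, C2 = 57/148.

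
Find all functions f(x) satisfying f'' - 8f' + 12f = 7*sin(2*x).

f = 7*cos(2*x)/20 + 7*sin(2*x)/40 + C1*exp(2*x) + C2*exp(6*x)

Characteristic equation r² - 8r + 12 = 0 factors as (r - 2)(r - 6) = 0, so r = 2, 6.
Hence f_h = C1*exp(2*x) + C2*exp(6*x).
Try f_p = A*cos(2*x) + B*sin(2*x). Substituting and equating the coefficients of cos(2x) and sin(2x) gives A = 7/20, B = 7/40, so f_p = 7*cos(2*x)/20 + 7*sin(2*x)/40.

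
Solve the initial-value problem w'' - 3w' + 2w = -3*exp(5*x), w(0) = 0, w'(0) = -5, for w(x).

w = -4*exp(2*x) - exp(5*x)/4 + 17*exp(x)/4

Characteristic equation r² - 3r + 2 = 0 factors as (r - 1)(r - 2) = 0, so r = 1, 2.
Hence w_h = C1*exp(x) + C2*exp(2*x).
Try w_p = A*exp(5*x). Substituting into the equation and dividing by exp(5*x) gives A = -1/4, so w_p = -exp(5*x)/4.
General solution: w = -exp(5*x)/4 + C1*exp(x) + C2*exp(2*x).
Apply the initial conditions: w(0) = -1/4 + C1 + C2 = 0 and w'(0) = -5/4 + C1 + 2*C2 = -5. Solving gives C1 = 17/4, C2 = -4.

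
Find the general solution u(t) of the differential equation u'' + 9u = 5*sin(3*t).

Characteristic equation r² + 9 = 0 has discriminant (0)² - 4·(9) = -36 < 0, so r = ± 3i.
Hence u_h = C1*cos(3*t) + C2*sin(3*t).
Since ±3i are characteristic roots, multiply the trial by t. Try u_p = t*(A*cos(3*t) + B*sin(3*t)). Substituting and equating the coefficients of cos(3t) and sin(3t) gives A = -5/6, B = 0, so u_p = -5*t*cos(3*t)/6.

u = C1*cos(3*t) + C2*sin(3*t) - 5*t*cos(3*t)/6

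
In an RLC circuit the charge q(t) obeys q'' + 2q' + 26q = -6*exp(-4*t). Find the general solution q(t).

q = -3*exp(-4*t)/17 + C1*cos(5*t)*exp(-t) + C2*exp(-t)*sin(5*t)

Characteristic equation r² + 2r + 26 = 0 has discriminant (2)² - 4·(26) = -100 < 0, so r = -1 ± 5i.
Hence q_h = C1*cos(5*t)*exp(-t) + C2*exp(-t)*sin(5*t).
Try q_p = A*exp(-4*t). Substituting into the equation and dividing by exp(-4*t) gives A = -3/17, so q_p = -3*exp(-4*t)/17.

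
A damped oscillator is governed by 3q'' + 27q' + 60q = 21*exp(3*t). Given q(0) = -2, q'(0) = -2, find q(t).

q = -13*exp(-4*t) + exp(3*t)/8 + 87*exp(-5*t)/8

Divide through by 3: q'' + 9q' + 20q = 7*exp(3*t).
Characteristic equation r² + 9r + 20 = 0 factors as (r + 4)(r + 5) = 0, so r = -4, -5.
Hence q_h = C1*exp(-4*t) + C2*exp(-5*t).
Try q_p = A*exp(3*t). Substituting into the equation and dividing by exp(3*t) gives A = 1/8, so q_p = exp(3*t)/8.
General solution: q = exp(3*t)/8 + C1*exp(-4*t) + C2*exp(-5*t).
Apply the initial conditions: q(0) = 1/8 + C1 + C2 = -2 and q'(0) = 3/8 - 5*C2 - 4*C1 = -2. Solving gives C1 = -13, C2 = 87/8.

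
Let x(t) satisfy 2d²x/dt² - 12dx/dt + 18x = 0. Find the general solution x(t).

Divide through by 2: x'' - 6x' + 9x = 0.
Characteristic equation r² - 6r + 9 = 0 has discriminant (-6)² - 4·(9) = 0, so r = 3 is a repeated root.
Hence x_h = (C1 + C2*t)*exp(3*t).

x = C1*exp(3*t) + C2*t*exp(3*t)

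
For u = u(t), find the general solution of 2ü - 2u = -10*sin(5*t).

Divide through by 2: u'' - u = -5*sin(5*t).
Characteristic equation r² - 1 = 0 factors as (r + 1)(r - 1) = 0, so r = -1, 1.
Hence u_h = C1*exp(-t) + C2*exp(t).
Try u_p = A*cos(5*t) + B*sin(5*t). Substituting and equating the coefficients of cos(5t) and sin(5t) gives A = 0, B = 5/26, so u_p = 5*sin(5*t)/26.

u = 5*sin(5*t)/26 + C1*exp(-t) + C2*exp(t)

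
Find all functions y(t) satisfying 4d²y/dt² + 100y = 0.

y = C1*cos(5*t) + C2*sin(5*t)

Divide through by 4: y'' + 25y = 0.
Characteristic equation r² + 25 = 0 has discriminant (0)² - 4·(25) = -100 < 0, so r = ± 5i.
Hence y_h = C1*cos(5*t) + C2*sin(5*t).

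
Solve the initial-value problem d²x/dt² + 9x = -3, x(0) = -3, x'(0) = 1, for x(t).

x = -1/3 - 8*cos(3*t)/3 + sin(3*t)/3

Characteristic equation r² + 9 = 0 has discriminant (0)² - 4·(9) = -36 < 0, so r = ± 3i.
Hence x_h = C1*cos(3*t) + C2*sin(3*t).
For the particular solution try x_p = A0. Substituting and matching coefficients of each power of t gives A0 = -1/3, so x_p = -1/3.
General solution: x = -1/3 + C1*cos(3*t) + C2*sin(3*t).
Apply the initial conditions: x(0) = -1/3 + C1 = -3 and x'(0) = 3*C2 = 1. Solving gives C1 = -8/3, C2 = 1/3.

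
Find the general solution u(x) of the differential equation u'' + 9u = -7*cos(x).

u = -7*cos(x)/8 + C1*cos(3*x) + C2*sin(3*x)

Characteristic equation r² + 9 = 0 has discriminant (0)² - 4·(9) = -36 < 0, so r = ± 3i.
Hence u_h = C1*cos(3*x) + C2*sin(3*x).
Try u_p = A*cos(x) + B*sin(x). Substituting and equating the coefficients of cos(x) and sin(x) gives A = -7/8, B = 0, so u_p = -7*cos(x)/8.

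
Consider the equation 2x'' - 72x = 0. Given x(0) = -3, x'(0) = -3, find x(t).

x = -7*exp(6*t)/4 - 5*exp(-6*t)/4

Divide through by 2: x'' - 36x = 0.
Characteristic equation r² - 36 = 0 factors as (r + 6)(r - 6) = 0, so r = -6, 6.
Hence x_h = C1*exp(-6*t) + C2*exp(6*t).
Apply the initial conditions: x(0) = C1 + C2 = -3 and x'(0) = -6*C1 + 6*C2 = -3. Solving gives C1 = -5/4, C2 = -7/4.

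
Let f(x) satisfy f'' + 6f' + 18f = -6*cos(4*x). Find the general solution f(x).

Characteristic equation r² + 6r + 18 = 0 has discriminant (6)² - 4·(18) = -36 < 0, so r = -3 ± 3i.
Hence f_h = C1*cos(3*x)*exp(-3*x) + C2*exp(-3*x)*sin(3*x).
Try f_p = A*cos(4*x) + B*sin(4*x). Substituting and equating the coefficients of cos(4x) and sin(4x) gives A = -3/145, B = -36/145, so f_p = -36*sin(4*x)/145 - 3*cos(4*x)/145.

f = -36*sin(4*x)/145 - 3*cos(4*x)/145 + C1*cos(3*x)*exp(-3*x) + C2*exp(-3*x)*sin(3*x)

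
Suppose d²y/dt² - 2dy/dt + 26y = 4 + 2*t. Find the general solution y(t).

Characteristic equation r² - 2r + 26 = 0 has discriminant (-2)² - 4·(26) = -100 < 0, so r = 1 ± 5i.
Hence y_h = C1*cos(5*t)*exp(t) + C2*exp(t)*sin(5*t).
For the particular solution try y_p = A0 + A1*t. Substituting and matching coefficients of each power of t gives A0 = 27/169, A1 = 1/13, so y_p = 27/169 + t/13.

y = 27/169 + t/13 + C1*cos(5*t)*exp(t) + C2*exp(t)*sin(5*t)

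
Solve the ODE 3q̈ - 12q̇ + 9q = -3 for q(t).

Divide through by 3: q'' - 4q' + 3q = -1.
Characteristic equation r² - 4r + 3 = 0 factors as (r - 3)(r - 1) = 0, so r = 3, 1.
Hence q_h = C1*exp(3*t) + C2*exp(t).
For the particular solution try q_p = A0. Substituting and matching coefficients of each power of t gives A0 = -1/3, so q_p = -1/3.

q = -1/3 + C1*exp(3*t) + C2*exp(t)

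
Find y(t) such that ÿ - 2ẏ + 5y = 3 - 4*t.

y = 7/25 - 4*t/5 + C1*cos(2*t)*exp(t) + C2*exp(t)*sin(2*t)

Characteristic equation r² - 2r + 5 = 0 has discriminant (-2)² - 4·(5) = -16 < 0, so r = 1 ± 2i.
Hence y_h = C1*cos(2*t)*exp(t) + C2*exp(t)*sin(2*t).
For the particular solution try y_p = A0 + A1*t. Substituting and matching coefficients of each power of t gives A0 = 7/25, A1 = -4/5, so y_p = 7/25 - 4*t/5.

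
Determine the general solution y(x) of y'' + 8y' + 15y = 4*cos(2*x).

Characteristic equation r² + 8r + 15 = 0 factors as (r + 5)(r + 3) = 0, so r = -5, -3.
Hence y_h = C1*exp(-5*x) + C2*exp(-3*x).
Try y_p = A*cos(2*x) + B*sin(2*x). Substituting and equating the coefficients of cos(2x) and sin(2x) gives A = 44/377, B = 64/377, so y_p = 44*cos(2*x)/377 + 64*sin(2*x)/377.

y = 44*cos(2*x)/377 + 64*sin(2*x)/377 + C1*exp(-5*x) + C2*exp(-3*x)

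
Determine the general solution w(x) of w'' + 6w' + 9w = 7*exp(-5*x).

Characteristic equation r² + 6r + 9 = 0 has discriminant (6)² - 4·(9) = 0, so r = -3 is a repeated root.
Hence w_h = (C1 + C2*x)*exp(-3*x).
Try w_p = A*exp(-5*x). Substituting into the equation and dividing by exp(-5*x) gives A = 7/4, so w_p = 7*exp(-5*x)/4.

w = 7*exp(-5*x)/4 + C1*exp(-3*x) + C2*x*exp(-3*x)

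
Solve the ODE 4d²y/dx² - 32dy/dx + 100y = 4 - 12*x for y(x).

Divide through by 4: y'' - 8y' + 25y = 1 - 3*x.
Characteristic equation r² - 8r + 25 = 0 has discriminant (-8)² - 4·(25) = -36 < 0, so r = 4 ± 3i.
Hence y_h = C1*cos(3*x)*exp(4*x) + C2*exp(4*x)*sin(3*x).
For the particular solution try y_p = A0 + A1*x. Substituting and matching coefficients of each power of x gives A0 = 1/625, A1 = -3/25, so y_p = 1/625 - 3*x/25.

y = 1/625 - 3*x/25 + C1*cos(3*x)*exp(4*x) + C2*exp(4*x)*sin(3*x)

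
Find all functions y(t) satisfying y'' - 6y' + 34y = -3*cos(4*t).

y = -3*cos(4*t)/50 + 2*sin(4*t)/25 + C1*cos(5*t)*exp(3*t) + C2*exp(3*t)*sin(5*t)

Characteristic equation r² - 6r + 34 = 0 has discriminant (-6)² - 4·(34) = -100 < 0, so r = 3 ± 5i.
Hence y_h = C1*cos(5*t)*exp(3*t) + C2*exp(3*t)*sin(5*t).
Try y_p = A*cos(4*t) + B*sin(4*t). Substituting and equating the coefficients of cos(4t) and sin(4t) gives A = -3/50, B = 2/25, so y_p = -3*cos(4*t)/50 + 2*sin(4*t)/25.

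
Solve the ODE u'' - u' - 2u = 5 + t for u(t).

u = -9/4 - t/2 + C1*exp(-t) + C2*exp(2*t)

Characteristic equation r² - r - 2 = 0 factors as (r + 1)(r - 2) = 0, so r = -1, 2.
Hence u_h = C1*exp(-t) + C2*exp(2*t).
For the particular solution try u_p = A0 + A1*t. Substituting and matching coefficients of each power of t gives A0 = -9/4, A1 = -1/2, so u_p = -9/4 - t/2.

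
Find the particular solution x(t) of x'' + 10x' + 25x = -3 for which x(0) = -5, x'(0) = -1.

x = -3/25 - 122*exp(-5*t)/25 - 127*t*exp(-5*t)/5

Characteristic equation r² + 10r + 25 = 0 has discriminant (10)² - 4·(25) = 0, so r = -5 is a repeated root.
Hence x_h = (C1 + C2*t)*exp(-5*t).
For the particular solution try x_p = A0. Substituting and matching coefficients of each power of t gives A0 = -3/25, so x_p = -3/25.
General solution: x = -3/25 + C1*exp(-5*t) + C2*t*exp(-5*t).
Apply the initial conditions: x(0) = -3/25 + C1 = -5 and x'(0) = C2 - 5*C1 = -1. Solving gives C1 = -122/25, C2 = -127/5.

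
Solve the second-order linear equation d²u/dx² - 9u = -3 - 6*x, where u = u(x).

u = 1/3 + 2*x/3 + C1*exp(3*x) + C2*exp(-3*x)

Characteristic equation r² - 9 = 0 factors as (r - 3)(r + 3) = 0, so r = 3, -3.
Hence u_h = C1*exp(3*x) + C2*exp(-3*x).
For the particular solution try u_p = A0 + A1*x. Substituting and matching coefficients of each power of x gives A0 = 1/3, A1 = 2/3, so u_p = 1/3 + 2*x/3.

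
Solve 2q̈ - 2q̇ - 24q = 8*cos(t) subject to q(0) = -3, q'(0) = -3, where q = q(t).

q = -188*exp(4*t)/119 - 39*exp(-3*t)/35 - 26*cos(t)/85 - 2*sin(t)/85

Divide through by 2: q'' - q' - 12q = 4*cos(t).
Characteristic equation r² - r - 12 = 0 factors as (r - 4)(r + 3) = 0, so r = 4, -3.
Hence q_h = C1*exp(4*t) + C2*exp(-3*t).
Try q_p = A*cos(t) + B*sin(t). Substituting and equating the coefficients of cos(t) and sin(t) gives A = -26/85, B = -2/85, so q_p = -26*cos(t)/85 - 2*sin(t)/85.
General solution: q = -26*cos(t)/85 - 2*sin(t)/85 + C1*exp(4*t) + C2*exp(-3*t).
Apply the initial conditions: q(0) = -26/85 + C1 + C2 = -3 and q'(0) = -2/85 - 3*C2 + 4*C1 = -3. Solving gives C1 = -188/119, C2 = -39/35.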